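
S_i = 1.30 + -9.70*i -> [1.3, -8.4, -18.1, -27.8, -37.5]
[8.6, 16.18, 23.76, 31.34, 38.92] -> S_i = 8.60 + 7.58*i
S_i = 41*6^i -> [41, 246, 1476, 8856, 53136]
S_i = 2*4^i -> [2, 8, 32, 128, 512]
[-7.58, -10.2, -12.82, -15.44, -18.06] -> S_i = -7.58 + -2.62*i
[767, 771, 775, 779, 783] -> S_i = 767 + 4*i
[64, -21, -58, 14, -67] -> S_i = Random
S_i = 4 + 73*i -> [4, 77, 150, 223, 296]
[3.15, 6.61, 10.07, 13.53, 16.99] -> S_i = 3.15 + 3.46*i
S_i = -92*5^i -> [-92, -460, -2300, -11500, -57500]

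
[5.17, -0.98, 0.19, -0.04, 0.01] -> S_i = 5.17*(-0.19)^i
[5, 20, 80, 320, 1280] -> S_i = 5*4^i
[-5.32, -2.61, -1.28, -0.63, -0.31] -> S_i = -5.32*0.49^i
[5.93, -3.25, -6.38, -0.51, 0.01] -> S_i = Random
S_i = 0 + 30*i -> [0, 30, 60, 90, 120]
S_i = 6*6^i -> [6, 36, 216, 1296, 7776]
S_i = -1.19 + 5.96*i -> [-1.19, 4.77, 10.73, 16.69, 22.65]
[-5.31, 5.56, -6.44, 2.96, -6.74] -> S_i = Random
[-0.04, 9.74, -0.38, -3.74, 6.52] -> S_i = Random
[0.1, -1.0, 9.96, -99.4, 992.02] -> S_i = 0.10*(-9.98)^i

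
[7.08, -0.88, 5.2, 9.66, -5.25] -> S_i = Random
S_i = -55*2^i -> [-55, -110, -220, -440, -880]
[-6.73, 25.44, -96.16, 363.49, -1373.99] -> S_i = -6.73*(-3.78)^i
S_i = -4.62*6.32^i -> [-4.62, -29.2, -184.53, -1166.25, -7370.73]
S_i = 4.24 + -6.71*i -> [4.24, -2.47, -9.18, -15.89, -22.6]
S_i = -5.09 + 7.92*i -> [-5.09, 2.83, 10.75, 18.67, 26.59]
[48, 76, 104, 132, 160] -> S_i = 48 + 28*i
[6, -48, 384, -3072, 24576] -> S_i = 6*-8^i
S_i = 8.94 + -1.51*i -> [8.94, 7.43, 5.92, 4.41, 2.9]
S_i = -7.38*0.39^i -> [-7.38, -2.88, -1.12, -0.44, -0.17]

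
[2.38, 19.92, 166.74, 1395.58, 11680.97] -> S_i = 2.38*8.37^i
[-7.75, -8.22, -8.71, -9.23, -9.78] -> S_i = -7.75*1.06^i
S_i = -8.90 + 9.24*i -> [-8.9, 0.34, 9.58, 18.82, 28.06]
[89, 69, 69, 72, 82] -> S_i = Random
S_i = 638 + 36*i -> [638, 674, 710, 746, 782]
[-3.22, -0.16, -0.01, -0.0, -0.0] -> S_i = -3.22*0.05^i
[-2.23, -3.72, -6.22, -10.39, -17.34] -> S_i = -2.23*1.67^i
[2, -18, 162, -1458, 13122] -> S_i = 2*-9^i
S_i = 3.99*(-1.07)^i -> [3.99, -4.27, 4.57, -4.89, 5.23]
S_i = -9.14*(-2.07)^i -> [-9.14, 18.92, -39.16, 81.07, -167.81]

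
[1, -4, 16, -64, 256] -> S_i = 1*-4^i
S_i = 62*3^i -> [62, 186, 558, 1674, 5022]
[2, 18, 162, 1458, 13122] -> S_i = 2*9^i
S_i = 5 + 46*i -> [5, 51, 97, 143, 189]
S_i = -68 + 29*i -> [-68, -39, -10, 19, 48]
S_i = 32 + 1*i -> [32, 33, 34, 35, 36]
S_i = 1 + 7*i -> [1, 8, 15, 22, 29]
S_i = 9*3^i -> [9, 27, 81, 243, 729]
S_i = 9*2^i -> [9, 18, 36, 72, 144]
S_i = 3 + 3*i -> [3, 6, 9, 12, 15]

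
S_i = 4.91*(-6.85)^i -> [4.91, -33.63, 230.39, -1578.17, 10810.45]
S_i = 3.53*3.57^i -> [3.53, 12.6, 44.99, 160.61, 573.39]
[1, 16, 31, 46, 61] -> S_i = 1 + 15*i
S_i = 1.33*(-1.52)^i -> [1.33, -2.02, 3.07, -4.67, 7.1]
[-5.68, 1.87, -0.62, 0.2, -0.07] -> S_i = -5.68*(-0.33)^i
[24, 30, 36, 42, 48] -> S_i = 24 + 6*i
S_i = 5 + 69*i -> [5, 74, 143, 212, 281]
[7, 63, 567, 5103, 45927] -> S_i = 7*9^i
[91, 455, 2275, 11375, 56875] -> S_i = 91*5^i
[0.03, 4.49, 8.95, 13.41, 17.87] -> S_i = 0.03 + 4.46*i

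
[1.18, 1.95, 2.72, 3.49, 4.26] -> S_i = 1.18 + 0.77*i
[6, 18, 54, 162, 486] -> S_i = 6*3^i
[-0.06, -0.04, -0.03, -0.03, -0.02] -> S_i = -0.06*0.75^i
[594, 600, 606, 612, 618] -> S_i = 594 + 6*i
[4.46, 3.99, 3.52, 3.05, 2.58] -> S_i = 4.46 + -0.47*i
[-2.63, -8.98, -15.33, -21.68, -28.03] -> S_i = -2.63 + -6.35*i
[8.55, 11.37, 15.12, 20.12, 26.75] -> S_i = 8.55*1.33^i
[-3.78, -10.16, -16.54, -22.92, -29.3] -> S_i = -3.78 + -6.38*i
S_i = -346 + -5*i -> [-346, -351, -356, -361, -366]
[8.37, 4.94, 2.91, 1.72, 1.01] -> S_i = 8.37*0.59^i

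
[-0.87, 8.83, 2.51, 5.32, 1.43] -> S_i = Random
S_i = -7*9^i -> [-7, -63, -567, -5103, -45927]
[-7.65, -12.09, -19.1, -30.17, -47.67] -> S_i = -7.65*1.58^i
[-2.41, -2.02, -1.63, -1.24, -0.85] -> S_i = -2.41 + 0.39*i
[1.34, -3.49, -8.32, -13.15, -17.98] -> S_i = 1.34 + -4.83*i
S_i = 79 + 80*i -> [79, 159, 239, 319, 399]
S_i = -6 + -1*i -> [-6, -7, -8, -9, -10]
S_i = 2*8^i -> [2, 16, 128, 1024, 8192]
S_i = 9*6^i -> [9, 54, 324, 1944, 11664]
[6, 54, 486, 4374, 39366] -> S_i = 6*9^i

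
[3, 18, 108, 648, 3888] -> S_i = 3*6^i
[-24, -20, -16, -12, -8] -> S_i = -24 + 4*i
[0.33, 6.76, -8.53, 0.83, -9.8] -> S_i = Random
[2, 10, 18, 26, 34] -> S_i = 2 + 8*i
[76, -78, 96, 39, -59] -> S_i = Random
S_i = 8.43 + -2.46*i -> [8.43, 5.97, 3.51, 1.05, -1.41]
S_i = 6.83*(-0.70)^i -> [6.83, -4.78, 3.35, -2.34, 1.64]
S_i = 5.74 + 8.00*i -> [5.74, 13.74, 21.74, 29.74, 37.74]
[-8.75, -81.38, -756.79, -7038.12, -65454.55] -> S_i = -8.75*9.30^i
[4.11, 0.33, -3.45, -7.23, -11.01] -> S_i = 4.11 + -3.78*i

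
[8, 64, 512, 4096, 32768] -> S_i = 8*8^i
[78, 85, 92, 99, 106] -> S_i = 78 + 7*i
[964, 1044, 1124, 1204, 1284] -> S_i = 964 + 80*i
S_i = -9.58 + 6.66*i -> [-9.58, -2.92, 3.74, 10.4, 17.06]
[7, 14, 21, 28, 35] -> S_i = 7 + 7*i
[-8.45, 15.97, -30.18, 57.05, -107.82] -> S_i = -8.45*(-1.89)^i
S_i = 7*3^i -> [7, 21, 63, 189, 567]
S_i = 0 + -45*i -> [0, -45, -90, -135, -180]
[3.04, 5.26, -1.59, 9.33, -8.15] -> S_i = Random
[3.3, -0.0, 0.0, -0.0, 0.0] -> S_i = 3.30*-0.00^i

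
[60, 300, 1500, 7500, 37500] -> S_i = 60*5^i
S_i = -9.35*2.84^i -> [-9.35, -26.55, -75.41, -214.17, -608.25]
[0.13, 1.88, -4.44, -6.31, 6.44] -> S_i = Random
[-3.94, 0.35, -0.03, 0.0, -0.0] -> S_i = -3.94*(-0.09)^i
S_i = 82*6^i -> [82, 492, 2952, 17712, 106272]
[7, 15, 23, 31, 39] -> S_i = 7 + 8*i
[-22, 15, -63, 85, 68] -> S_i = Random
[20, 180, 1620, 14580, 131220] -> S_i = 20*9^i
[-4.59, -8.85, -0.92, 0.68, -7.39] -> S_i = Random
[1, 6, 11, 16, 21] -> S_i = 1 + 5*i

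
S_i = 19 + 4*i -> [19, 23, 27, 31, 35]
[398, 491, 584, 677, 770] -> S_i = 398 + 93*i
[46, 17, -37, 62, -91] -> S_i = Random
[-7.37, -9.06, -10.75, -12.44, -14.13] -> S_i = -7.37 + -1.69*i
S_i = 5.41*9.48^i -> [5.41, 51.29, 486.2, 4609.17, 43694.89]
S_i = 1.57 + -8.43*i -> [1.57, -6.86, -15.29, -23.72, -32.15]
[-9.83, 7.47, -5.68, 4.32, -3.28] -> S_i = -9.83*(-0.76)^i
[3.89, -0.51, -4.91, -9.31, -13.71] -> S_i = 3.89 + -4.40*i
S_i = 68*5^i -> [68, 340, 1700, 8500, 42500]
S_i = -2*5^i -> [-2, -10, -50, -250, -1250]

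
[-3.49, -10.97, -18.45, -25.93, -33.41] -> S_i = -3.49 + -7.48*i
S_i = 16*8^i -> [16, 128, 1024, 8192, 65536]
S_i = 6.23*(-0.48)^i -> [6.23, -2.99, 1.44, -0.69, 0.33]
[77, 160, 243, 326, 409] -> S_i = 77 + 83*i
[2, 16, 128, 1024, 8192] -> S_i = 2*8^i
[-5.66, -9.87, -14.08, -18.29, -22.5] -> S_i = -5.66 + -4.21*i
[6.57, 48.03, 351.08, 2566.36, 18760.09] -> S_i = 6.57*7.31^i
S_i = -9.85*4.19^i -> [-9.85, -41.27, -172.93, -724.57, -3035.93]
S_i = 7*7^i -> [7, 49, 343, 2401, 16807]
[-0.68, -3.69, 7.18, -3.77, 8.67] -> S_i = Random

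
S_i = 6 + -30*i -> [6, -24, -54, -84, -114]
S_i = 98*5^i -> [98, 490, 2450, 12250, 61250]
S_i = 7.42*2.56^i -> [7.42, 19.0, 48.63, 124.49, 318.69]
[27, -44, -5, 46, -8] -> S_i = Random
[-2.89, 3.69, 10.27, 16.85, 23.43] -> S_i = -2.89 + 6.58*i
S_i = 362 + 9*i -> [362, 371, 380, 389, 398]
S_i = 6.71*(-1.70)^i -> [6.71, -11.41, 19.39, -32.97, 56.04]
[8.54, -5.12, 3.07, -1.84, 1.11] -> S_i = 8.54*(-0.60)^i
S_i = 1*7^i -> [1, 7, 49, 343, 2401]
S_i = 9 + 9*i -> [9, 18, 27, 36, 45]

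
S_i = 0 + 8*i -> [0, 8, 16, 24, 32]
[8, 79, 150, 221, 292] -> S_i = 8 + 71*i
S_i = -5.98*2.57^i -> [-5.98, -15.37, -39.5, -101.51, -260.88]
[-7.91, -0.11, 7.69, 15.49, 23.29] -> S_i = -7.91 + 7.80*i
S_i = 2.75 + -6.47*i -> [2.75, -3.72, -10.19, -16.66, -23.13]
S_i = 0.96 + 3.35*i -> [0.96, 4.31, 7.66, 11.01, 14.36]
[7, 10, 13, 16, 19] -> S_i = 7 + 3*i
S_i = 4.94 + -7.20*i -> [4.94, -2.26, -9.46, -16.66, -23.86]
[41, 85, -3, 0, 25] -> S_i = Random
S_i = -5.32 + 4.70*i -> [-5.32, -0.62, 4.08, 8.78, 13.48]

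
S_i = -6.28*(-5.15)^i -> [-6.28, 32.34, -166.56, 857.79, -4417.62]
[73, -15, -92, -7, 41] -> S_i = Random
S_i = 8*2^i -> [8, 16, 32, 64, 128]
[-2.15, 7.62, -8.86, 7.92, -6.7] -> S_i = Random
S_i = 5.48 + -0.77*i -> [5.48, 4.71, 3.94, 3.17, 2.4]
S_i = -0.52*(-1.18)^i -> [-0.52, 0.61, -0.72, 0.85, -1.01]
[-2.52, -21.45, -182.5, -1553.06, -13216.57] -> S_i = -2.52*8.51^i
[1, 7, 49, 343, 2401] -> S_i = 1*7^i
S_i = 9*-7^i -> [9, -63, 441, -3087, 21609]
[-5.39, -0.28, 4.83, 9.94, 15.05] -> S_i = -5.39 + 5.11*i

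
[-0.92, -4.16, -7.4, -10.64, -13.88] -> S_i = -0.92 + -3.24*i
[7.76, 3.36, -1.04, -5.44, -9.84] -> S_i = 7.76 + -4.40*i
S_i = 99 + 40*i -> [99, 139, 179, 219, 259]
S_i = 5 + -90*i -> [5, -85, -175, -265, -355]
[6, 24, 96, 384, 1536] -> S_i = 6*4^i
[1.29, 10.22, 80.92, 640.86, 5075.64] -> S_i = 1.29*7.92^i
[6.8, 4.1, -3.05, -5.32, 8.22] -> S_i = Random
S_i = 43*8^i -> [43, 344, 2752, 22016, 176128]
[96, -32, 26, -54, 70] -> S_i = Random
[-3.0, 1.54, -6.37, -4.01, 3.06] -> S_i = Random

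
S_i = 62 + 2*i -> [62, 64, 66, 68, 70]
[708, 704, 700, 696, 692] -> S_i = 708 + -4*i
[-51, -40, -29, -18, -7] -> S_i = -51 + 11*i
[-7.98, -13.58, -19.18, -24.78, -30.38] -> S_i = -7.98 + -5.60*i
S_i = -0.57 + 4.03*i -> [-0.57, 3.46, 7.49, 11.52, 15.55]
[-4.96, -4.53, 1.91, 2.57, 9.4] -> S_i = Random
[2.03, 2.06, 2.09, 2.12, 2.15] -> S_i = 2.03 + 0.03*i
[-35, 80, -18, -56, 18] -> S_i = Random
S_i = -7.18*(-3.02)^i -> [-7.18, 21.68, -65.48, 197.76, -597.24]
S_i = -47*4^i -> [-47, -188, -752, -3008, -12032]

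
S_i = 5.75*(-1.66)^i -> [5.75, -9.54, 15.84, -26.3, 43.66]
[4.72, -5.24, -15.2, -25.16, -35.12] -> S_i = 4.72 + -9.96*i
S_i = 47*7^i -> [47, 329, 2303, 16121, 112847]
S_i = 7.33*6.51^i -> [7.33, 47.72, 310.65, 2022.31, 13165.21]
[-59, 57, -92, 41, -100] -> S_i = Random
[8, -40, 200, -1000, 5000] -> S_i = 8*-5^i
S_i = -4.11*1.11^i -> [-4.11, -4.56, -5.06, -5.62, -6.24]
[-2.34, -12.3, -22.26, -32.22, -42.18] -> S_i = -2.34 + -9.96*i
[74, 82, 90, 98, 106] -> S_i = 74 + 8*i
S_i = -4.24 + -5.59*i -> [-4.24, -9.83, -15.42, -21.01, -26.6]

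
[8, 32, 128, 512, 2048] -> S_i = 8*4^i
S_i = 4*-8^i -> [4, -32, 256, -2048, 16384]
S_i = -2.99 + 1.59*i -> [-2.99, -1.4, 0.19, 1.78, 3.37]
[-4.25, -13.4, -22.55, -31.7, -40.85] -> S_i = -4.25 + -9.15*i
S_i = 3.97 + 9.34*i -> [3.97, 13.31, 22.65, 31.99, 41.33]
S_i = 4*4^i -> [4, 16, 64, 256, 1024]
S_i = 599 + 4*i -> [599, 603, 607, 611, 615]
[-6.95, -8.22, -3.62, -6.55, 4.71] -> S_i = Random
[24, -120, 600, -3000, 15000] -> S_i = 24*-5^i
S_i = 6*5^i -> [6, 30, 150, 750, 3750]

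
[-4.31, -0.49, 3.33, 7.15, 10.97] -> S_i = -4.31 + 3.82*i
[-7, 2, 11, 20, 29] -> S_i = -7 + 9*i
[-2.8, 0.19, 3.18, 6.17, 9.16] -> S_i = -2.80 + 2.99*i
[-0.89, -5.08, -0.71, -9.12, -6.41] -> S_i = Random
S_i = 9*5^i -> [9, 45, 225, 1125, 5625]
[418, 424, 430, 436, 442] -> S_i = 418 + 6*i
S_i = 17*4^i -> [17, 68, 272, 1088, 4352]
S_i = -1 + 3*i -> [-1, 2, 5, 8, 11]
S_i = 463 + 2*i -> [463, 465, 467, 469, 471]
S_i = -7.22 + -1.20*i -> [-7.22, -8.42, -9.62, -10.82, -12.02]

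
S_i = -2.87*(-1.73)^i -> [-2.87, 4.97, -8.59, 14.86, -25.71]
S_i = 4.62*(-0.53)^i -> [4.62, -2.45, 1.3, -0.69, 0.36]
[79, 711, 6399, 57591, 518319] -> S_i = 79*9^i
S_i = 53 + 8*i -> [53, 61, 69, 77, 85]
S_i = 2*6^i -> [2, 12, 72, 432, 2592]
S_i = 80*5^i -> [80, 400, 2000, 10000, 50000]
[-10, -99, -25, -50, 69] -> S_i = Random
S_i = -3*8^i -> [-3, -24, -192, -1536, -12288]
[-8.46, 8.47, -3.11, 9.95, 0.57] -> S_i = Random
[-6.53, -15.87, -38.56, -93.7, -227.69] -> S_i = -6.53*2.43^i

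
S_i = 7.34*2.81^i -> [7.34, 20.63, 57.96, 162.86, 457.64]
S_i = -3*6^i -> [-3, -18, -108, -648, -3888]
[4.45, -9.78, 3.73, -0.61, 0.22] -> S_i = Random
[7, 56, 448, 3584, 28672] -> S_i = 7*8^i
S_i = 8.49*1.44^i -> [8.49, 12.23, 17.6, 25.35, 36.51]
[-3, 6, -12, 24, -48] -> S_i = -3*-2^i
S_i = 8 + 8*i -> [8, 16, 24, 32, 40]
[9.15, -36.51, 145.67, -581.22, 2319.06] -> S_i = 9.15*(-3.99)^i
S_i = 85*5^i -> [85, 425, 2125, 10625, 53125]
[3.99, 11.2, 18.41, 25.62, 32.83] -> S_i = 3.99 + 7.21*i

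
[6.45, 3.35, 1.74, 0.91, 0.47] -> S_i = 6.45*0.52^i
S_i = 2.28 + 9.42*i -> [2.28, 11.7, 21.12, 30.54, 39.96]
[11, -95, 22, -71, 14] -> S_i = Random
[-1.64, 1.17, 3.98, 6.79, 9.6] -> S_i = -1.64 + 2.81*i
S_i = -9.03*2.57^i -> [-9.03, -23.21, -59.64, -153.28, -393.93]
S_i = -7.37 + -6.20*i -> [-7.37, -13.57, -19.77, -25.97, -32.17]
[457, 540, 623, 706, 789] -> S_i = 457 + 83*i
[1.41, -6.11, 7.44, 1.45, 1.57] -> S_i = Random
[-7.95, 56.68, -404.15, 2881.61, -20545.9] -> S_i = -7.95*(-7.13)^i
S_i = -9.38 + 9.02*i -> [-9.38, -0.36, 8.66, 17.68, 26.7]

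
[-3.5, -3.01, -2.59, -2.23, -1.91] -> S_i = -3.50*0.86^i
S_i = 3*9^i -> [3, 27, 243, 2187, 19683]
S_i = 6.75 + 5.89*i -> [6.75, 12.64, 18.53, 24.42, 30.31]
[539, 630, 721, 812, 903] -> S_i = 539 + 91*i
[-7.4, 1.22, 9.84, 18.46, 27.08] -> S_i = -7.40 + 8.62*i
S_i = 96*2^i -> [96, 192, 384, 768, 1536]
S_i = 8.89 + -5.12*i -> [8.89, 3.77, -1.35, -6.47, -11.59]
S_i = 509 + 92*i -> [509, 601, 693, 785, 877]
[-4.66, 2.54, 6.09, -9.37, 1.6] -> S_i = Random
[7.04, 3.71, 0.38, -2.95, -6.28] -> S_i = 7.04 + -3.33*i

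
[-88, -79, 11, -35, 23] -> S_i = Random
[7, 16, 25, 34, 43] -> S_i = 7 + 9*i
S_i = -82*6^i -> [-82, -492, -2952, -17712, -106272]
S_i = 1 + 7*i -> [1, 8, 15, 22, 29]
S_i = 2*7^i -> [2, 14, 98, 686, 4802]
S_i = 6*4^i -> [6, 24, 96, 384, 1536]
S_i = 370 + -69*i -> [370, 301, 232, 163, 94]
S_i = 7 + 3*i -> [7, 10, 13, 16, 19]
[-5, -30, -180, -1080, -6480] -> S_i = -5*6^i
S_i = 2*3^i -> [2, 6, 18, 54, 162]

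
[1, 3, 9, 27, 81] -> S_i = 1*3^i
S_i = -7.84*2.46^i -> [-7.84, -19.29, -47.44, -116.71, -287.12]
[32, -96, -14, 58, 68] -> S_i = Random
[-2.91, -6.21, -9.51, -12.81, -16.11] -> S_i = -2.91 + -3.30*i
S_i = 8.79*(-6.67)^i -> [8.79, -58.63, 391.06, -2608.35, 17397.71]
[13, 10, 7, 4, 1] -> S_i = 13 + -3*i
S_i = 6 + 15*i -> [6, 21, 36, 51, 66]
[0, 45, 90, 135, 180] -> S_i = 0 + 45*i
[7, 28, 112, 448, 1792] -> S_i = 7*4^i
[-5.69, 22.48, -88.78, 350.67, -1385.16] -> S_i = -5.69*(-3.95)^i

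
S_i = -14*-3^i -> [-14, 42, -126, 378, -1134]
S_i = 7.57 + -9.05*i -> [7.57, -1.48, -10.53, -19.58, -28.63]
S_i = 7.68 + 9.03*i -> [7.68, 16.71, 25.74, 34.77, 43.8]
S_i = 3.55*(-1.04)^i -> [3.55, -3.69, 3.84, -3.99, 4.15]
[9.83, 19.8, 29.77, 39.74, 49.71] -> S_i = 9.83 + 9.97*i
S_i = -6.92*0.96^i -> [-6.92, -6.64, -6.38, -6.12, -5.88]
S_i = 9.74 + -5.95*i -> [9.74, 3.79, -2.16, -8.11, -14.06]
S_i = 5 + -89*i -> [5, -84, -173, -262, -351]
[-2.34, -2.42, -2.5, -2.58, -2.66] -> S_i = -2.34 + -0.08*i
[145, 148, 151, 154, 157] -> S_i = 145 + 3*i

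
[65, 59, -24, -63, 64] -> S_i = Random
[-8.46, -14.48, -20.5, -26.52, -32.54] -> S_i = -8.46 + -6.02*i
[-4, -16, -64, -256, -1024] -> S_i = -4*4^i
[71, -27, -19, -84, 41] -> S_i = Random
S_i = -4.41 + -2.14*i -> [-4.41, -6.55, -8.69, -10.83, -12.97]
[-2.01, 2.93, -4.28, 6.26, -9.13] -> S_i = -2.01*(-1.46)^i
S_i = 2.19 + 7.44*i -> [2.19, 9.63, 17.07, 24.51, 31.95]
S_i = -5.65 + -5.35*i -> [-5.65, -11.0, -16.35, -21.7, -27.05]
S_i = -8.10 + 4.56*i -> [-8.1, -3.54, 1.02, 5.58, 10.14]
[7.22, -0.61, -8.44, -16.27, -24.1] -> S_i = 7.22 + -7.83*i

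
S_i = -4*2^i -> [-4, -8, -16, -32, -64]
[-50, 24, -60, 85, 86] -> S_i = Random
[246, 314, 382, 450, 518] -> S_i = 246 + 68*i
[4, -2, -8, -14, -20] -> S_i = 4 + -6*i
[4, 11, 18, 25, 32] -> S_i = 4 + 7*i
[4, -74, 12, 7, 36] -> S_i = Random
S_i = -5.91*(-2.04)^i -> [-5.91, 12.06, -24.6, 50.17, -102.35]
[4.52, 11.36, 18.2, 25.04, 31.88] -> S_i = 4.52 + 6.84*i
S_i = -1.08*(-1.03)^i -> [-1.08, 1.11, -1.15, 1.18, -1.22]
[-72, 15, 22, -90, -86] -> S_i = Random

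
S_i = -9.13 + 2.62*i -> [-9.13, -6.51, -3.89, -1.27, 1.35]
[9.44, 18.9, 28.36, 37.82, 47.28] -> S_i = 9.44 + 9.46*i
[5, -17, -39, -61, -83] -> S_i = 5 + -22*i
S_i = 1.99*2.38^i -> [1.99, 4.74, 11.27, 26.83, 63.85]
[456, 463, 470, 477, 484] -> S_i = 456 + 7*i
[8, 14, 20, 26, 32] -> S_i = 8 + 6*i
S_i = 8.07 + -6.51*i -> [8.07, 1.56, -4.95, -11.46, -17.97]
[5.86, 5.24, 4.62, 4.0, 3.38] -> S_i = 5.86 + -0.62*i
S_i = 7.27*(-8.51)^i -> [7.27, -61.87, 526.49, -4480.47, 38128.76]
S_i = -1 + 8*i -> [-1, 7, 15, 23, 31]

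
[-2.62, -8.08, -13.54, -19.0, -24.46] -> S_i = -2.62 + -5.46*i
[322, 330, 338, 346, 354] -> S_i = 322 + 8*i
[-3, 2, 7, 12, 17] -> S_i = -3 + 5*i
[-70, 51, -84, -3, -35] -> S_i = Random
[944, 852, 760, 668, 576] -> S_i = 944 + -92*i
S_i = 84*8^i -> [84, 672, 5376, 43008, 344064]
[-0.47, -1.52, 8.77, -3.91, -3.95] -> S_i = Random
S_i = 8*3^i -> [8, 24, 72, 216, 648]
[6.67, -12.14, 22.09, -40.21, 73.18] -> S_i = 6.67*(-1.82)^i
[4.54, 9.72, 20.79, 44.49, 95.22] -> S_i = 4.54*2.14^i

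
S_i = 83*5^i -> [83, 415, 2075, 10375, 51875]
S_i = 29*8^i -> [29, 232, 1856, 14848, 118784]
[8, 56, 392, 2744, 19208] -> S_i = 8*7^i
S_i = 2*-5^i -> [2, -10, 50, -250, 1250]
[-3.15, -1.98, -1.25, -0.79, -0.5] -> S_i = -3.15*0.63^i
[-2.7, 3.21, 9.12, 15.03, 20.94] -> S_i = -2.70 + 5.91*i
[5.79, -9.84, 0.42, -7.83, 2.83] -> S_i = Random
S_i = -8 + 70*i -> [-8, 62, 132, 202, 272]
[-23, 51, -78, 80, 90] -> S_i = Random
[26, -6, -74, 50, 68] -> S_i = Random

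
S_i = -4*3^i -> [-4, -12, -36, -108, -324]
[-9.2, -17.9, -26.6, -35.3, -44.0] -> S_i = -9.20 + -8.70*i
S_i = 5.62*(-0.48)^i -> [5.62, -2.7, 1.29, -0.62, 0.3]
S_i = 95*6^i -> [95, 570, 3420, 20520, 123120]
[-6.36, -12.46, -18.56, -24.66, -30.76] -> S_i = -6.36 + -6.10*i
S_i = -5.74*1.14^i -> [-5.74, -6.54, -7.46, -8.5, -9.69]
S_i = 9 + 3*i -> [9, 12, 15, 18, 21]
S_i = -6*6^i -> [-6, -36, -216, -1296, -7776]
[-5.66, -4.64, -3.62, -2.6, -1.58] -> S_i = -5.66 + 1.02*i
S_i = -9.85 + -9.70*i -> [-9.85, -19.55, -29.25, -38.95, -48.65]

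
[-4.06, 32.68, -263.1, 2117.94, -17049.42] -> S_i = -4.06*(-8.05)^i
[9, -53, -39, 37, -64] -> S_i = Random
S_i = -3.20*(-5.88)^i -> [-3.2, 18.82, -110.64, 650.55, -3825.25]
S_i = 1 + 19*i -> [1, 20, 39, 58, 77]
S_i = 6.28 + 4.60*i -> [6.28, 10.88, 15.48, 20.08, 24.68]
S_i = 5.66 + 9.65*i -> [5.66, 15.31, 24.96, 34.61, 44.26]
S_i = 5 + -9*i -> [5, -4, -13, -22, -31]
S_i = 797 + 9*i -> [797, 806, 815, 824, 833]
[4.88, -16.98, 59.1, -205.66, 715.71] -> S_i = 4.88*(-3.48)^i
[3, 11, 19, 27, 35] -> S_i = 3 + 8*i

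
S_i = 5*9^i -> [5, 45, 405, 3645, 32805]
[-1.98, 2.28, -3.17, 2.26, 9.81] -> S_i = Random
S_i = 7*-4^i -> [7, -28, 112, -448, 1792]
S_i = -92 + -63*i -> [-92, -155, -218, -281, -344]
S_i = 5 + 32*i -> [5, 37, 69, 101, 133]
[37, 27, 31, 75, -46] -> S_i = Random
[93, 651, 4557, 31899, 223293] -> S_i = 93*7^i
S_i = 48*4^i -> [48, 192, 768, 3072, 12288]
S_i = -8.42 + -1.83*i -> [-8.42, -10.25, -12.08, -13.91, -15.74]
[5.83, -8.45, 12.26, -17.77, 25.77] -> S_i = 5.83*(-1.45)^i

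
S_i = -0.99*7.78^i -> [-0.99, -7.7, -59.92, -466.2, -3627.05]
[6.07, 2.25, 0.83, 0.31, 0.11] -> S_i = 6.07*0.37^i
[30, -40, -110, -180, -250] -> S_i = 30 + -70*i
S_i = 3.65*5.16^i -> [3.65, 18.83, 97.18, 501.47, 2587.57]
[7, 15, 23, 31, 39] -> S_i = 7 + 8*i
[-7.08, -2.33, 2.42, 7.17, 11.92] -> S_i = -7.08 + 4.75*i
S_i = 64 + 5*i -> [64, 69, 74, 79, 84]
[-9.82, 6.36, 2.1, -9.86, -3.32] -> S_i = Random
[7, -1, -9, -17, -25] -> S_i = 7 + -8*i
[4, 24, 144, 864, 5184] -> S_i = 4*6^i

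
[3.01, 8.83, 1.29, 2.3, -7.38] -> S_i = Random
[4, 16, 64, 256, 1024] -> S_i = 4*4^i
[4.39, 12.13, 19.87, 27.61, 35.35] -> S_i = 4.39 + 7.74*i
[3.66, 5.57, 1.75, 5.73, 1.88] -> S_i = Random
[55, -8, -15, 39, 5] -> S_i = Random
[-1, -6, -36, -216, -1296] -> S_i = -1*6^i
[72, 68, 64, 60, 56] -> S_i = 72 + -4*i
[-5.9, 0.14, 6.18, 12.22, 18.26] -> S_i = -5.90 + 6.04*i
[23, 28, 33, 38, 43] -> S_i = 23 + 5*i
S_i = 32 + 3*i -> [32, 35, 38, 41, 44]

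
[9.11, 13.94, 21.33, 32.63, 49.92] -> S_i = 9.11*1.53^i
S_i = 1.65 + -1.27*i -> [1.65, 0.38, -0.89, -2.16, -3.43]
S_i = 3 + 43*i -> [3, 46, 89, 132, 175]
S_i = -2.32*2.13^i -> [-2.32, -4.94, -10.53, -22.42, -47.75]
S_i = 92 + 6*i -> [92, 98, 104, 110, 116]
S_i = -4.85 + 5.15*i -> [-4.85, 0.3, 5.45, 10.6, 15.75]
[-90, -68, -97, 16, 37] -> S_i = Random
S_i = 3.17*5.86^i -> [3.17, 18.58, 108.86, 637.9, 3738.09]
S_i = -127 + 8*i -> [-127, -119, -111, -103, -95]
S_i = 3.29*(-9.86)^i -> [3.29, -32.44, 319.85, -3153.75, 31095.93]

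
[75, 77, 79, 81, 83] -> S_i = 75 + 2*i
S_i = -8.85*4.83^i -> [-8.85, -42.75, -206.46, -997.21, -4816.5]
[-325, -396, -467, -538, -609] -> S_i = -325 + -71*i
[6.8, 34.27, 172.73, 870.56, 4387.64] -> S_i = 6.80*5.04^i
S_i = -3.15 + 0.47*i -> [-3.15, -2.68, -2.21, -1.74, -1.27]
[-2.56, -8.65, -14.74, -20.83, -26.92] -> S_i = -2.56 + -6.09*i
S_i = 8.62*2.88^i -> [8.62, 24.83, 71.5, 205.91, 593.03]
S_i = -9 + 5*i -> [-9, -4, 1, 6, 11]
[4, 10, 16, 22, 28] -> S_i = 4 + 6*i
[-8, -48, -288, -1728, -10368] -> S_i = -8*6^i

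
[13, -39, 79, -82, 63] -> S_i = Random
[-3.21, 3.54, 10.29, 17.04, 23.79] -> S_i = -3.21 + 6.75*i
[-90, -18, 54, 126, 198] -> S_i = -90 + 72*i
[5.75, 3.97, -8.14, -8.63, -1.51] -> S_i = Random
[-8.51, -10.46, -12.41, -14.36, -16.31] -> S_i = -8.51 + -1.95*i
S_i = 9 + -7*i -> [9, 2, -5, -12, -19]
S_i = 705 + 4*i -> [705, 709, 713, 717, 721]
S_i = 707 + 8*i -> [707, 715, 723, 731, 739]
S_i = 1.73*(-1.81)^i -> [1.73, -3.13, 5.67, -10.26, 18.57]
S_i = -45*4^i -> [-45, -180, -720, -2880, -11520]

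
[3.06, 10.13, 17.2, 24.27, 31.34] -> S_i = 3.06 + 7.07*i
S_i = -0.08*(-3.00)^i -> [-0.08, 0.24, -0.72, 2.16, -6.48]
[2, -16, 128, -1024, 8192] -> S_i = 2*-8^i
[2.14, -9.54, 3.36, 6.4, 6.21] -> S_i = Random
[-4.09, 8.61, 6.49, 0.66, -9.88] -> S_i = Random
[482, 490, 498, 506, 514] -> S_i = 482 + 8*i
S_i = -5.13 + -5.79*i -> [-5.13, -10.92, -16.71, -22.5, -28.29]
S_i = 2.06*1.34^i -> [2.06, 2.76, 3.7, 4.96, 6.64]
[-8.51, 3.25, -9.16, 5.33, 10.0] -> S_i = Random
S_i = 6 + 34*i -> [6, 40, 74, 108, 142]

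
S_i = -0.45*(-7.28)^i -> [-0.45, 3.28, -23.85, 173.62, -1263.97]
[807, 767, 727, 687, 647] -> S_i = 807 + -40*i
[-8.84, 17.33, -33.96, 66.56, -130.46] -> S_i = -8.84*(-1.96)^i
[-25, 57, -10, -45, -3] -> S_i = Random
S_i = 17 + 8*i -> [17, 25, 33, 41, 49]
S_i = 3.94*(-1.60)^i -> [3.94, -6.3, 10.09, -16.14, 25.82]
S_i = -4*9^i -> [-4, -36, -324, -2916, -26244]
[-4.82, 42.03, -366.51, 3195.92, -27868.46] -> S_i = -4.82*(-8.72)^i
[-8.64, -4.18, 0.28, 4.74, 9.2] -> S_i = -8.64 + 4.46*i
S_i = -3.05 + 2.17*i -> [-3.05, -0.88, 1.29, 3.46, 5.63]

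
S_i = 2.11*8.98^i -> [2.11, 18.95, 170.15, 1527.96, 13721.06]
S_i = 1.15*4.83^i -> [1.15, 5.55, 26.83, 129.58, 625.87]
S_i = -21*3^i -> [-21, -63, -189, -567, -1701]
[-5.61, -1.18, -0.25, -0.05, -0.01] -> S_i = -5.61*0.21^i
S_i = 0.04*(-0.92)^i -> [0.04, -0.04, 0.03, -0.03, 0.03]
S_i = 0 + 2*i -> [0, 2, 4, 6, 8]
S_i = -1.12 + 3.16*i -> [-1.12, 2.04, 5.2, 8.36, 11.52]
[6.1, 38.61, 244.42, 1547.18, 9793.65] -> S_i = 6.10*6.33^i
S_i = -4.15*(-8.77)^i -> [-4.15, 36.4, -319.19, 2799.28, -24549.72]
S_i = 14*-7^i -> [14, -98, 686, -4802, 33614]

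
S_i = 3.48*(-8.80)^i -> [3.48, -30.62, 269.49, -2371.52, 20869.4]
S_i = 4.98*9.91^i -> [4.98, 49.35, 489.08, 4846.75, 48031.26]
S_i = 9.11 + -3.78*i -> [9.11, 5.33, 1.55, -2.23, -6.01]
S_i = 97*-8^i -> [97, -776, 6208, -49664, 397312]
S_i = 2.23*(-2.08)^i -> [2.23, -4.64, 9.65, -20.07, 41.74]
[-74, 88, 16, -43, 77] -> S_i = Random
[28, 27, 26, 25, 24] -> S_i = 28 + -1*i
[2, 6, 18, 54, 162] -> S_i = 2*3^i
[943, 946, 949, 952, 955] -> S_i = 943 + 3*i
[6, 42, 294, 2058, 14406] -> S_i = 6*7^i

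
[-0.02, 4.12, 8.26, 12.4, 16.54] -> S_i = -0.02 + 4.14*i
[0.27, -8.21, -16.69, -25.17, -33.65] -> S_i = 0.27 + -8.48*i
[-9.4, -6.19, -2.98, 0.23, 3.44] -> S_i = -9.40 + 3.21*i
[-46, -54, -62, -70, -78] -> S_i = -46 + -8*i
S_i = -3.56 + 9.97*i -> [-3.56, 6.41, 16.38, 26.35, 36.32]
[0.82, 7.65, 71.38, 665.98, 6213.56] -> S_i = 0.82*9.33^i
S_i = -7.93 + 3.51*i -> [-7.93, -4.42, -0.91, 2.6, 6.11]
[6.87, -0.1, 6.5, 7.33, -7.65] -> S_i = Random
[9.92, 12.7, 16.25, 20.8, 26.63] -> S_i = 9.92*1.28^i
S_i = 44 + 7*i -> [44, 51, 58, 65, 72]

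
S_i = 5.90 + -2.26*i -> [5.9, 3.64, 1.38, -0.88, -3.14]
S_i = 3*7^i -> [3, 21, 147, 1029, 7203]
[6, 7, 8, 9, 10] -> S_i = 6 + 1*i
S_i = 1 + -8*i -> [1, -7, -15, -23, -31]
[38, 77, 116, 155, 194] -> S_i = 38 + 39*i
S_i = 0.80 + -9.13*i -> [0.8, -8.33, -17.46, -26.59, -35.72]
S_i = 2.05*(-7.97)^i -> [2.05, -16.34, 130.22, -1037.84, 8271.55]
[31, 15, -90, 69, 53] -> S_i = Random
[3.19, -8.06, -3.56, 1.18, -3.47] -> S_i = Random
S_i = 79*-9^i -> [79, -711, 6399, -57591, 518319]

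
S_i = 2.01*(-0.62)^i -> [2.01, -1.25, 0.77, -0.48, 0.3]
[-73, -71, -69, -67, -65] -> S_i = -73 + 2*i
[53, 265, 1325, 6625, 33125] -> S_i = 53*5^i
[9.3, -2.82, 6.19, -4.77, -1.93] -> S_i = Random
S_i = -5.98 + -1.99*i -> [-5.98, -7.97, -9.96, -11.95, -13.94]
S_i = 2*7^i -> [2, 14, 98, 686, 4802]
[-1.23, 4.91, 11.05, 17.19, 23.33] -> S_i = -1.23 + 6.14*i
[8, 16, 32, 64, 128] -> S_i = 8*2^i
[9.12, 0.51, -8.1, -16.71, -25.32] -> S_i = 9.12 + -8.61*i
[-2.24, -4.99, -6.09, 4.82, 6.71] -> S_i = Random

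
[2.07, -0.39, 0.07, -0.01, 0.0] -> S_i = 2.07*(-0.19)^i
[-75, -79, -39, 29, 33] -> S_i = Random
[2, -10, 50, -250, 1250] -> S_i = 2*-5^i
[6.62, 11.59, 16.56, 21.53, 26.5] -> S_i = 6.62 + 4.97*i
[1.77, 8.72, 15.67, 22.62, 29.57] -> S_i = 1.77 + 6.95*i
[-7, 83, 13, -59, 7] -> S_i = Random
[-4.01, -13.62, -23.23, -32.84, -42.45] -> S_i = -4.01 + -9.61*i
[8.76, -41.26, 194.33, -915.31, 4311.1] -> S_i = 8.76*(-4.71)^i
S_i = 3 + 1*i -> [3, 4, 5, 6, 7]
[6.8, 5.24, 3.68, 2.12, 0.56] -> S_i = 6.80 + -1.56*i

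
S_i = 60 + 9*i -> [60, 69, 78, 87, 96]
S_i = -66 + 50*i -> [-66, -16, 34, 84, 134]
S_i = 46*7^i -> [46, 322, 2254, 15778, 110446]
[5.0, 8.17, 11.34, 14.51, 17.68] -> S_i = 5.00 + 3.17*i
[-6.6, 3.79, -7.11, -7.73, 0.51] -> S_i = Random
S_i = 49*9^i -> [49, 441, 3969, 35721, 321489]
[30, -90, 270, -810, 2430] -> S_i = 30*-3^i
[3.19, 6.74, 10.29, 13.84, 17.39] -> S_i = 3.19 + 3.55*i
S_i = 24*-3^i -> [24, -72, 216, -648, 1944]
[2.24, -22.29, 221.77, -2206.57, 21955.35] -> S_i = 2.24*(-9.95)^i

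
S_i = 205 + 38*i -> [205, 243, 281, 319, 357]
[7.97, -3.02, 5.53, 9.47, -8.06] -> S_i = Random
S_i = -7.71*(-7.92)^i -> [-7.71, 61.06, -483.62, 3830.27, -30335.78]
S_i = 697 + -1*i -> [697, 696, 695, 694, 693]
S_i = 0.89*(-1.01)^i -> [0.89, -0.9, 0.91, -0.92, 0.93]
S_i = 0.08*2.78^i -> [0.08, 0.22, 0.62, 1.72, 4.78]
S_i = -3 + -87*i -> [-3, -90, -177, -264, -351]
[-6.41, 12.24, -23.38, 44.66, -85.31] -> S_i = -6.41*(-1.91)^i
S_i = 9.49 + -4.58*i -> [9.49, 4.91, 0.33, -4.25, -8.83]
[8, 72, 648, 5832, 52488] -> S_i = 8*9^i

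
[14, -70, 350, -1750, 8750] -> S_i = 14*-5^i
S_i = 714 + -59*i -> [714, 655, 596, 537, 478]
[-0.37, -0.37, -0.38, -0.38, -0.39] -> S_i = -0.37*1.01^i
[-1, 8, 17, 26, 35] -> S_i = -1 + 9*i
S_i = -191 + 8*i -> [-191, -183, -175, -167, -159]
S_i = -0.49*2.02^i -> [-0.49, -0.99, -2.0, -4.04, -8.16]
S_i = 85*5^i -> [85, 425, 2125, 10625, 53125]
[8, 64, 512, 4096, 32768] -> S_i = 8*8^i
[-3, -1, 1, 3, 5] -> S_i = -3 + 2*i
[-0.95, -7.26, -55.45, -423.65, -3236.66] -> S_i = -0.95*7.64^i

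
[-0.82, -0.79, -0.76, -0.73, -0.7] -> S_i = -0.82*0.96^i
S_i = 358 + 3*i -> [358, 361, 364, 367, 370]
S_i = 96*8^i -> [96, 768, 6144, 49152, 393216]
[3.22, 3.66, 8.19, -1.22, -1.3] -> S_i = Random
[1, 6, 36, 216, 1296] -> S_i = 1*6^i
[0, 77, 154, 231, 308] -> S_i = 0 + 77*i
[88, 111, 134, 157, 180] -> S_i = 88 + 23*i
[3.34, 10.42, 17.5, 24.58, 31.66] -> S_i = 3.34 + 7.08*i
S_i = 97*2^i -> [97, 194, 388, 776, 1552]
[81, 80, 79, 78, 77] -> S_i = 81 + -1*i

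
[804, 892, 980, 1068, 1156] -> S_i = 804 + 88*i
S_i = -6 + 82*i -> [-6, 76, 158, 240, 322]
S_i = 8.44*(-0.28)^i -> [8.44, -2.36, 0.66, -0.19, 0.05]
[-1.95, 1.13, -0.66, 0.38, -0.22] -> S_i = -1.95*(-0.58)^i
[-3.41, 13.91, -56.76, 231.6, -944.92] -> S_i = -3.41*(-4.08)^i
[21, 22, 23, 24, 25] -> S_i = 21 + 1*i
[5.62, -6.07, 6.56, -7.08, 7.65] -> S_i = 5.62*(-1.08)^i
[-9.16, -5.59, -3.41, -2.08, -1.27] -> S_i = -9.16*0.61^i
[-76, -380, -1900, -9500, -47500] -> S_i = -76*5^i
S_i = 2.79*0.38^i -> [2.79, 1.06, 0.4, 0.15, 0.06]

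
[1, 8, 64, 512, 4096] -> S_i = 1*8^i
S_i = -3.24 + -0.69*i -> [-3.24, -3.93, -4.62, -5.31, -6.0]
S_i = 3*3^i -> [3, 9, 27, 81, 243]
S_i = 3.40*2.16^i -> [3.4, 7.34, 15.86, 34.26, 74.01]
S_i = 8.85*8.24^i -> [8.85, 72.92, 600.89, 4951.36, 40799.24]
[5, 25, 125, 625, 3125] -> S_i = 5*5^i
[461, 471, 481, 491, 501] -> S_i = 461 + 10*i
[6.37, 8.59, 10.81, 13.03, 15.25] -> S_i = 6.37 + 2.22*i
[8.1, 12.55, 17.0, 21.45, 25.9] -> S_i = 8.10 + 4.45*i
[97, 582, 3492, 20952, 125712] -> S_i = 97*6^i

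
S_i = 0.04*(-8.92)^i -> [0.04, -0.36, 3.18, -28.39, 253.23]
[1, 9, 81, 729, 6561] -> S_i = 1*9^i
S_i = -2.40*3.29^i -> [-2.4, -7.9, -25.98, -85.47, -281.19]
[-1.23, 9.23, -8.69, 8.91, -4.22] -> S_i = Random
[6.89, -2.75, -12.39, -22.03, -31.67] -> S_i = 6.89 + -9.64*i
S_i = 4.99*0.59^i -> [4.99, 2.94, 1.74, 1.02, 0.6]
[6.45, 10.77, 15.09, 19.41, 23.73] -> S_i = 6.45 + 4.32*i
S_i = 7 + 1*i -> [7, 8, 9, 10, 11]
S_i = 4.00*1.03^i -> [4.0, 4.12, 4.24, 4.37, 4.5]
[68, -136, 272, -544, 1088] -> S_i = 68*-2^i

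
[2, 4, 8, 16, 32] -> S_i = 2*2^i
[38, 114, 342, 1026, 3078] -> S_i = 38*3^i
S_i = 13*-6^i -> [13, -78, 468, -2808, 16848]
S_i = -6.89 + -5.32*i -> [-6.89, -12.21, -17.53, -22.85, -28.17]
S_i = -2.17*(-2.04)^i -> [-2.17, 4.43, -9.03, 18.42, -37.58]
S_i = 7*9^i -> [7, 63, 567, 5103, 45927]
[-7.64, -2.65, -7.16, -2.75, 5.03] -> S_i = Random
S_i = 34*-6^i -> [34, -204, 1224, -7344, 44064]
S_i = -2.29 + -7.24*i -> [-2.29, -9.53, -16.77, -24.01, -31.25]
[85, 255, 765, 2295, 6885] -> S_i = 85*3^i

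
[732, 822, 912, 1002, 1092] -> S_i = 732 + 90*i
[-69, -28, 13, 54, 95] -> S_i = -69 + 41*i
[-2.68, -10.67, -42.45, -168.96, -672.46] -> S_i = -2.68*3.98^i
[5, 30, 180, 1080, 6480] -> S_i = 5*6^i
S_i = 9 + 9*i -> [9, 18, 27, 36, 45]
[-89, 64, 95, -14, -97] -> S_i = Random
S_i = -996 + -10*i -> [-996, -1006, -1016, -1026, -1036]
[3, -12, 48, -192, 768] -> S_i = 3*-4^i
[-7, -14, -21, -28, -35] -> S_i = -7 + -7*i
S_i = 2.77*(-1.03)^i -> [2.77, -2.85, 2.94, -3.03, 3.12]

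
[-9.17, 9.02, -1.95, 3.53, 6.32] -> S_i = Random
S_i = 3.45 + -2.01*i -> [3.45, 1.44, -0.57, -2.58, -4.59]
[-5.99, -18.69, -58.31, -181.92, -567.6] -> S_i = -5.99*3.12^i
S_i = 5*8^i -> [5, 40, 320, 2560, 20480]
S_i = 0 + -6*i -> [0, -6, -12, -18, -24]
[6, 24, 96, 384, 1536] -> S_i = 6*4^i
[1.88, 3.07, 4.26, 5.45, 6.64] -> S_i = 1.88 + 1.19*i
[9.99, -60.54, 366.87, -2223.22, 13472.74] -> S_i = 9.99*(-6.06)^i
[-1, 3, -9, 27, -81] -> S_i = -1*-3^i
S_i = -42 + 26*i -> [-42, -16, 10, 36, 62]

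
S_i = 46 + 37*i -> [46, 83, 120, 157, 194]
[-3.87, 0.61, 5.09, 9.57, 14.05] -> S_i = -3.87 + 4.48*i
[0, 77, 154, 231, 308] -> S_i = 0 + 77*i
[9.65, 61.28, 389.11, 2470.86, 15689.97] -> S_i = 9.65*6.35^i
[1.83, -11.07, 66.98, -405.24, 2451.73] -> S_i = 1.83*(-6.05)^i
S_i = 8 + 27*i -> [8, 35, 62, 89, 116]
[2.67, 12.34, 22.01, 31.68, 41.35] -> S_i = 2.67 + 9.67*i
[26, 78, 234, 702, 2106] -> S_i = 26*3^i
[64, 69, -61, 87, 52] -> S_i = Random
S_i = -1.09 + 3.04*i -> [-1.09, 1.95, 4.99, 8.03, 11.07]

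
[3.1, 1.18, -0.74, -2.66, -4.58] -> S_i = 3.10 + -1.92*i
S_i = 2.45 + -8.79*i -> [2.45, -6.34, -15.13, -23.92, -32.71]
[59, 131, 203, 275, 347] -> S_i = 59 + 72*i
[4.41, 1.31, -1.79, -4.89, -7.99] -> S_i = 4.41 + -3.10*i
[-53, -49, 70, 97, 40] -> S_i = Random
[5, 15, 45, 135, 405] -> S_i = 5*3^i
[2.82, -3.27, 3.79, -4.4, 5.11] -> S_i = 2.82*(-1.16)^i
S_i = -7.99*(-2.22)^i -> [-7.99, 17.74, -39.38, 87.42, -194.07]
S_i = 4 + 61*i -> [4, 65, 126, 187, 248]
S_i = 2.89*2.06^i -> [2.89, 5.95, 12.26, 25.26, 52.04]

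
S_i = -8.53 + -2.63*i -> [-8.53, -11.16, -13.79, -16.42, -19.05]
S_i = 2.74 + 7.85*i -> [2.74, 10.59, 18.44, 26.29, 34.14]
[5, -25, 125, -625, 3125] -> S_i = 5*-5^i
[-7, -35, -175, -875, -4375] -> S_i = -7*5^i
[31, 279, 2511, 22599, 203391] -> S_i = 31*9^i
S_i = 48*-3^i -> [48, -144, 432, -1296, 3888]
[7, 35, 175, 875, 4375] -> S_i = 7*5^i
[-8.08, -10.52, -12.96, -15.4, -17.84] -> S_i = -8.08 + -2.44*i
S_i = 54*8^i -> [54, 432, 3456, 27648, 221184]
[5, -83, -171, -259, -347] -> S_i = 5 + -88*i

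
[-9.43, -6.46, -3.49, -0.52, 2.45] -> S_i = -9.43 + 2.97*i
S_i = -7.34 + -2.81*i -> [-7.34, -10.15, -12.96, -15.77, -18.58]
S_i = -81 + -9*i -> [-81, -90, -99, -108, -117]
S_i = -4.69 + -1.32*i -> [-4.69, -6.01, -7.33, -8.65, -9.97]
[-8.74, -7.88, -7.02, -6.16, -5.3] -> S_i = -8.74 + 0.86*i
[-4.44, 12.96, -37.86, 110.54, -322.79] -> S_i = -4.44*(-2.92)^i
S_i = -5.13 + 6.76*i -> [-5.13, 1.63, 8.39, 15.15, 21.91]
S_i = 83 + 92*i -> [83, 175, 267, 359, 451]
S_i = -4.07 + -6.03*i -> [-4.07, -10.1, -16.13, -22.16, -28.19]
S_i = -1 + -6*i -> [-1, -7, -13, -19, -25]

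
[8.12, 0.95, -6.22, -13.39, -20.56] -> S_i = 8.12 + -7.17*i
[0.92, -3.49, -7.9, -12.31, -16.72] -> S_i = 0.92 + -4.41*i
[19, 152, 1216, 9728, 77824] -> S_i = 19*8^i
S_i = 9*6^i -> [9, 54, 324, 1944, 11664]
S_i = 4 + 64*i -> [4, 68, 132, 196, 260]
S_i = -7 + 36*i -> [-7, 29, 65, 101, 137]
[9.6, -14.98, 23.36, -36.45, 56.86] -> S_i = 9.60*(-1.56)^i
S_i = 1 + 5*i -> [1, 6, 11, 16, 21]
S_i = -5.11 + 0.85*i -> [-5.11, -4.26, -3.41, -2.56, -1.71]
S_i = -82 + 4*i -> [-82, -78, -74, -70, -66]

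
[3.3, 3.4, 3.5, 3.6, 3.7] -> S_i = 3.30 + 0.10*i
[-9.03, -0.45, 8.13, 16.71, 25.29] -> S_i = -9.03 + 8.58*i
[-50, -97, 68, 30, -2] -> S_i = Random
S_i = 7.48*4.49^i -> [7.48, 33.59, 150.8, 677.08, 3040.09]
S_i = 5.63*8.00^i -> [5.63, 45.04, 360.32, 2882.56, 23060.48]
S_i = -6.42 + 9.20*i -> [-6.42, 2.78, 11.98, 21.18, 30.38]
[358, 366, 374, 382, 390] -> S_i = 358 + 8*i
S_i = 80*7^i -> [80, 560, 3920, 27440, 192080]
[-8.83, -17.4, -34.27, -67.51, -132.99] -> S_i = -8.83*1.97^i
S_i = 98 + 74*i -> [98, 172, 246, 320, 394]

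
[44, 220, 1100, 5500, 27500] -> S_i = 44*5^i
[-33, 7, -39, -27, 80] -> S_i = Random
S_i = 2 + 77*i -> [2, 79, 156, 233, 310]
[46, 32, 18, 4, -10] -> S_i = 46 + -14*i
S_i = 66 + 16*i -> [66, 82, 98, 114, 130]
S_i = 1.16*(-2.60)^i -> [1.16, -3.02, 7.84, -20.39, 53.01]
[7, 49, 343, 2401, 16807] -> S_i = 7*7^i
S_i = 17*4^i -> [17, 68, 272, 1088, 4352]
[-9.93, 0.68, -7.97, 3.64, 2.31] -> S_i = Random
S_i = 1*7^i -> [1, 7, 49, 343, 2401]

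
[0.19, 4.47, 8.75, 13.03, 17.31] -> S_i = 0.19 + 4.28*i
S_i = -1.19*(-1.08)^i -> [-1.19, 1.29, -1.39, 1.5, -1.62]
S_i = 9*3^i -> [9, 27, 81, 243, 729]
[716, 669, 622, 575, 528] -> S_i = 716 + -47*i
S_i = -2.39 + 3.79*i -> [-2.39, 1.4, 5.19, 8.98, 12.77]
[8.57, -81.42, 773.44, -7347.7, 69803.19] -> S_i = 8.57*(-9.50)^i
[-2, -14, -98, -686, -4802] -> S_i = -2*7^i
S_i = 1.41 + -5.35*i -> [1.41, -3.94, -9.29, -14.64, -19.99]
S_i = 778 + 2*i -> [778, 780, 782, 784, 786]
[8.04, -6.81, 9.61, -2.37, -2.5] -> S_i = Random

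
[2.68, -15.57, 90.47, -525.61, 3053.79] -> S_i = 2.68*(-5.81)^i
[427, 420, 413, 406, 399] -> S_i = 427 + -7*i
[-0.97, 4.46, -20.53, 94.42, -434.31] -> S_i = -0.97*(-4.60)^i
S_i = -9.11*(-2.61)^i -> [-9.11, 23.78, -62.06, 161.97, -422.75]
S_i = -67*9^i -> [-67, -603, -5427, -48843, -439587]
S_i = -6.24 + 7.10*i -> [-6.24, 0.86, 7.96, 15.06, 22.16]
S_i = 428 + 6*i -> [428, 434, 440, 446, 452]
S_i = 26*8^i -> [26, 208, 1664, 13312, 106496]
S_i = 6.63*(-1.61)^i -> [6.63, -10.67, 17.19, -27.67, 44.55]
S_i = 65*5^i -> [65, 325, 1625, 8125, 40625]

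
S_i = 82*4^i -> [82, 328, 1312, 5248, 20992]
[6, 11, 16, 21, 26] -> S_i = 6 + 5*i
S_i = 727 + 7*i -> [727, 734, 741, 748, 755]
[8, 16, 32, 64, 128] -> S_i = 8*2^i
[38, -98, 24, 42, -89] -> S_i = Random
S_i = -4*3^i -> [-4, -12, -36, -108, -324]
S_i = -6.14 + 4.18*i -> [-6.14, -1.96, 2.22, 6.4, 10.58]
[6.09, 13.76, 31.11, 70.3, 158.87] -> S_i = 6.09*2.26^i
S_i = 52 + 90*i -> [52, 142, 232, 322, 412]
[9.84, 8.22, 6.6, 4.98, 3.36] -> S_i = 9.84 + -1.62*i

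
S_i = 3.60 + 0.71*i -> [3.6, 4.31, 5.02, 5.73, 6.44]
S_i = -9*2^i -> [-9, -18, -36, -72, -144]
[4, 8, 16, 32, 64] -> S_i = 4*2^i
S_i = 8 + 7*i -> [8, 15, 22, 29, 36]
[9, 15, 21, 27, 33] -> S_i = 9 + 6*i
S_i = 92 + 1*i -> [92, 93, 94, 95, 96]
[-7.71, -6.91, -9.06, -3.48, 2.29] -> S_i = Random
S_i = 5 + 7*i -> [5, 12, 19, 26, 33]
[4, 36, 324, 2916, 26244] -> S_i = 4*9^i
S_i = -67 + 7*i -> [-67, -60, -53, -46, -39]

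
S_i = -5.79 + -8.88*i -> [-5.79, -14.67, -23.55, -32.43, -41.31]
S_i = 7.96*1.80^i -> [7.96, 14.33, 25.79, 46.42, 83.56]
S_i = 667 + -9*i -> [667, 658, 649, 640, 631]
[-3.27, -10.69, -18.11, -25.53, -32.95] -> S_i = -3.27 + -7.42*i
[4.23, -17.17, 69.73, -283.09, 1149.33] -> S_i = 4.23*(-4.06)^i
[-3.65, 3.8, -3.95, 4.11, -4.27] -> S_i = -3.65*(-1.04)^i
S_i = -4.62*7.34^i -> [-4.62, -33.91, -248.91, -1826.96, -13409.92]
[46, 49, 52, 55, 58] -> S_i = 46 + 3*i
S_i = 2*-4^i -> [2, -8, 32, -128, 512]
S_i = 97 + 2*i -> [97, 99, 101, 103, 105]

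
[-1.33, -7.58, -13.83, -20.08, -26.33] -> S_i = -1.33 + -6.25*i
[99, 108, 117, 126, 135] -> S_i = 99 + 9*i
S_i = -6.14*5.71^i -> [-6.14, -35.06, -200.19, -1143.08, -6526.99]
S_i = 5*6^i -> [5, 30, 180, 1080, 6480]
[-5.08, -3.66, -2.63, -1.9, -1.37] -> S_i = -5.08*0.72^i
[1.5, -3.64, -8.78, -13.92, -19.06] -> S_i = 1.50 + -5.14*i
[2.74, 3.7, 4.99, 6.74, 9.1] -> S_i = 2.74*1.35^i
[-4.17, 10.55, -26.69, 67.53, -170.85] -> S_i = -4.17*(-2.53)^i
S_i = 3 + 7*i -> [3, 10, 17, 24, 31]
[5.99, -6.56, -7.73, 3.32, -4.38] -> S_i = Random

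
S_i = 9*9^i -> [9, 81, 729, 6561, 59049]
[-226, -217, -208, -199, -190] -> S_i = -226 + 9*i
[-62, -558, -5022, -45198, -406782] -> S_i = -62*9^i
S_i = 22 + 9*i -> [22, 31, 40, 49, 58]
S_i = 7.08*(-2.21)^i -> [7.08, -15.65, 34.58, -76.42, 168.89]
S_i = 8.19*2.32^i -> [8.19, 19.0, 44.08, 102.27, 237.27]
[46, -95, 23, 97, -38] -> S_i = Random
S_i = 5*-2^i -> [5, -10, 20, -40, 80]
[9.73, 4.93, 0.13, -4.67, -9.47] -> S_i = 9.73 + -4.80*i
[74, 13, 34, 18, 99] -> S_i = Random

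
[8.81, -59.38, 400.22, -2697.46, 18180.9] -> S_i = 8.81*(-6.74)^i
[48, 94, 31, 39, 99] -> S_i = Random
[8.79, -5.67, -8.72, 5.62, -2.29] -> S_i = Random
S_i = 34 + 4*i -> [34, 38, 42, 46, 50]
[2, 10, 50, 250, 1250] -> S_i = 2*5^i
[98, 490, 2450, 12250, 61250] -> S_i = 98*5^i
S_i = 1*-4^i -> [1, -4, 16, -64, 256]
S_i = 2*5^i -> [2, 10, 50, 250, 1250]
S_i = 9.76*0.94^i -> [9.76, 9.17, 8.62, 8.11, 7.62]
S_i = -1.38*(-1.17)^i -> [-1.38, 1.61, -1.89, 2.21, -2.59]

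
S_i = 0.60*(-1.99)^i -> [0.6, -1.19, 2.38, -4.73, 9.41]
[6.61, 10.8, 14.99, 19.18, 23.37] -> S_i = 6.61 + 4.19*i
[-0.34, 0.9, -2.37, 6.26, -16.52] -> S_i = -0.34*(-2.64)^i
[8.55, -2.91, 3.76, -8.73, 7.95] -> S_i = Random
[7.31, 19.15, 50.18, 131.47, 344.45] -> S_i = 7.31*2.62^i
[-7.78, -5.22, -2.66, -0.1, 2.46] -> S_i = -7.78 + 2.56*i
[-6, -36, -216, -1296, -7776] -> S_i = -6*6^i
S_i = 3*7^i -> [3, 21, 147, 1029, 7203]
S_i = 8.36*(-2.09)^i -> [8.36, -17.47, 36.52, -76.32, 159.51]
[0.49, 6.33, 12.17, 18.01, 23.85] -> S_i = 0.49 + 5.84*i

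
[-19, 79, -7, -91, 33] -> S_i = Random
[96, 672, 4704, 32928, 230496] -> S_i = 96*7^i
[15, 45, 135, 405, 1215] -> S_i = 15*3^i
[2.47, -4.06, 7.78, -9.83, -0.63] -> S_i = Random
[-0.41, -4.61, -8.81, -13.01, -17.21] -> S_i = -0.41 + -4.20*i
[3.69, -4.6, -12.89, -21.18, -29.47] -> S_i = 3.69 + -8.29*i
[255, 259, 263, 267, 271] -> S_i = 255 + 4*i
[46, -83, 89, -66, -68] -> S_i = Random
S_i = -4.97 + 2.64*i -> [-4.97, -2.33, 0.31, 2.95, 5.59]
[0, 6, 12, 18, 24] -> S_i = 0 + 6*i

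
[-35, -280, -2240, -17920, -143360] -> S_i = -35*8^i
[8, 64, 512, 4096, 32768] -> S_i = 8*8^i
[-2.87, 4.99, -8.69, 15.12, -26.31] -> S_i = -2.87*(-1.74)^i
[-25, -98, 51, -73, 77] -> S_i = Random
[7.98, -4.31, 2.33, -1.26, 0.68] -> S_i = 7.98*(-0.54)^i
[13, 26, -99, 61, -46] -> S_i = Random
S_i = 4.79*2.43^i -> [4.79, 11.64, 28.28, 68.73, 167.02]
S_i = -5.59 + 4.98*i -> [-5.59, -0.61, 4.37, 9.35, 14.33]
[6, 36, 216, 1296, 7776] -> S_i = 6*6^i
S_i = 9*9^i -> [9, 81, 729, 6561, 59049]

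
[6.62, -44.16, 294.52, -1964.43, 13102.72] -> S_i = 6.62*(-6.67)^i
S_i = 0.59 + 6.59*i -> [0.59, 7.18, 13.77, 20.36, 26.95]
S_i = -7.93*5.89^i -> [-7.93, -46.71, -275.11, -1620.39, -9544.09]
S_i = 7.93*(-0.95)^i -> [7.93, -7.53, 7.16, -6.8, 6.46]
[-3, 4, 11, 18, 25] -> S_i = -3 + 7*i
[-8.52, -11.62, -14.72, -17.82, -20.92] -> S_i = -8.52 + -3.10*i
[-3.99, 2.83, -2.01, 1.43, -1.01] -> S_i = -3.99*(-0.71)^i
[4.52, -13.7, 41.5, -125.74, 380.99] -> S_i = 4.52*(-3.03)^i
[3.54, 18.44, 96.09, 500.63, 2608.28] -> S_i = 3.54*5.21^i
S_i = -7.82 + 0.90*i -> [-7.82, -6.92, -6.02, -5.12, -4.22]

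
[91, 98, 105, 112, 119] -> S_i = 91 + 7*i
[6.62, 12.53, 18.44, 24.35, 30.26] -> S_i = 6.62 + 5.91*i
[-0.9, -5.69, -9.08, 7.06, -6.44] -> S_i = Random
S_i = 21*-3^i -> [21, -63, 189, -567, 1701]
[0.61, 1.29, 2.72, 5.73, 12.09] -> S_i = 0.61*2.11^i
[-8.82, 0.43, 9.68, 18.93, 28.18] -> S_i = -8.82 + 9.25*i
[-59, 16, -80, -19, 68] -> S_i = Random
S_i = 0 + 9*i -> [0, 9, 18, 27, 36]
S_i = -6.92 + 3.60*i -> [-6.92, -3.32, 0.28, 3.88, 7.48]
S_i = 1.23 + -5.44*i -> [1.23, -4.21, -9.65, -15.09, -20.53]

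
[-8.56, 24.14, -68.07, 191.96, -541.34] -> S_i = -8.56*(-2.82)^i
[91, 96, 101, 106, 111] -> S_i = 91 + 5*i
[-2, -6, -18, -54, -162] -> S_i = -2*3^i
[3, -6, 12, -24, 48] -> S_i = 3*-2^i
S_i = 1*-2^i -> [1, -2, 4, -8, 16]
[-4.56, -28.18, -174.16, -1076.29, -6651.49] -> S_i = -4.56*6.18^i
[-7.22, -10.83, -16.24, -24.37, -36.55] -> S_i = -7.22*1.50^i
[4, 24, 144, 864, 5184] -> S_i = 4*6^i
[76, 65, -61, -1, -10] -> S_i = Random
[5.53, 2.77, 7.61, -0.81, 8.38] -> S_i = Random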